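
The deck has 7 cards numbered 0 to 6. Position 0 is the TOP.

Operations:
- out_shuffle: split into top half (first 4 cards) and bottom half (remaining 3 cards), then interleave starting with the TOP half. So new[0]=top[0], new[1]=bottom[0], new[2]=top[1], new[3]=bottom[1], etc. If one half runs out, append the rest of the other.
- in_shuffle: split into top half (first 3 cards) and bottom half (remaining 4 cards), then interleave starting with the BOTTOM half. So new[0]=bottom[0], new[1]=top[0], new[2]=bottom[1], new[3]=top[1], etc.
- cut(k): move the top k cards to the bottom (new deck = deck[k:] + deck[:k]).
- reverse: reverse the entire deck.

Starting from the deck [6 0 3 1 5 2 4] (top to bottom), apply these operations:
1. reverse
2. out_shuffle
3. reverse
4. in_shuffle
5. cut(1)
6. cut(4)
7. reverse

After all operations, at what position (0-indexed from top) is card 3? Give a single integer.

After op 1 (reverse): [4 2 5 1 3 0 6]
After op 2 (out_shuffle): [4 3 2 0 5 6 1]
After op 3 (reverse): [1 6 5 0 2 3 4]
After op 4 (in_shuffle): [0 1 2 6 3 5 4]
After op 5 (cut(1)): [1 2 6 3 5 4 0]
After op 6 (cut(4)): [5 4 0 1 2 6 3]
After op 7 (reverse): [3 6 2 1 0 4 5]
Card 3 is at position 0.

Answer: 0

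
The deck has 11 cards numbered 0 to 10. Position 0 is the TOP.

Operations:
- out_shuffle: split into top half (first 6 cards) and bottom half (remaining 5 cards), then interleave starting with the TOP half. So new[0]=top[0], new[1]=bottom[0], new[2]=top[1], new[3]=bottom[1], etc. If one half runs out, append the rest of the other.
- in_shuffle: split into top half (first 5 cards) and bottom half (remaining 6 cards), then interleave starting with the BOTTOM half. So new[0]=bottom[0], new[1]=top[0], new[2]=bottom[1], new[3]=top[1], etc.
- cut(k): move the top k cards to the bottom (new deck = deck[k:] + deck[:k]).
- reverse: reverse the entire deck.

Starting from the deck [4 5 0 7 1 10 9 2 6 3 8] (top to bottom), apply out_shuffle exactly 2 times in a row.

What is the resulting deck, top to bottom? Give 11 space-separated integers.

Answer: 4 7 9 3 5 1 2 8 0 10 6

Derivation:
After op 1 (out_shuffle): [4 9 5 2 0 6 7 3 1 8 10]
After op 2 (out_shuffle): [4 7 9 3 5 1 2 8 0 10 6]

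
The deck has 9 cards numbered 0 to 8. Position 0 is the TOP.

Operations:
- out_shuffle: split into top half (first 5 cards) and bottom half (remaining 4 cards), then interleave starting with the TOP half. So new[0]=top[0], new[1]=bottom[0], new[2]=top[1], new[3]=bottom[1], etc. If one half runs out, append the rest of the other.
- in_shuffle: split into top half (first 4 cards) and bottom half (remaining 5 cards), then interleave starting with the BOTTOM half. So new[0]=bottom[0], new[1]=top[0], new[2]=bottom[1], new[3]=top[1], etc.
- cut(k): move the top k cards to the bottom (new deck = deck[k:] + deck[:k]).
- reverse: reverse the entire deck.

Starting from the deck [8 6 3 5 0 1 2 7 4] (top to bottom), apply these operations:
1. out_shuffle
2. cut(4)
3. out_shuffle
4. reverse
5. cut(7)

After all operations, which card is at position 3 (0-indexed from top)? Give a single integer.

Answer: 2

Derivation:
After op 1 (out_shuffle): [8 1 6 2 3 7 5 4 0]
After op 2 (cut(4)): [3 7 5 4 0 8 1 6 2]
After op 3 (out_shuffle): [3 8 7 1 5 6 4 2 0]
After op 4 (reverse): [0 2 4 6 5 1 7 8 3]
After op 5 (cut(7)): [8 3 0 2 4 6 5 1 7]
Position 3: card 2.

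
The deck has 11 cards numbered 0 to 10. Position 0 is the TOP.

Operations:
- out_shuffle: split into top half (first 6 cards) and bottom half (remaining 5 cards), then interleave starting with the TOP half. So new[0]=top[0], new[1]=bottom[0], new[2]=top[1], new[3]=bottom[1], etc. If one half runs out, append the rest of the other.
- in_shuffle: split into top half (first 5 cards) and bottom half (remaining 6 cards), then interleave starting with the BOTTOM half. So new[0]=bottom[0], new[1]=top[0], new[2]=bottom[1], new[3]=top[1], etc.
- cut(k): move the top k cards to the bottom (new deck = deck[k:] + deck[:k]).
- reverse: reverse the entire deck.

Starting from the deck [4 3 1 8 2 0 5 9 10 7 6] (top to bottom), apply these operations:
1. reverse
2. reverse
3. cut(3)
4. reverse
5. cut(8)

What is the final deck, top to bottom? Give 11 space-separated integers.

Answer: 0 2 8 1 3 4 6 7 10 9 5

Derivation:
After op 1 (reverse): [6 7 10 9 5 0 2 8 1 3 4]
After op 2 (reverse): [4 3 1 8 2 0 5 9 10 7 6]
After op 3 (cut(3)): [8 2 0 5 9 10 7 6 4 3 1]
After op 4 (reverse): [1 3 4 6 7 10 9 5 0 2 8]
After op 5 (cut(8)): [0 2 8 1 3 4 6 7 10 9 5]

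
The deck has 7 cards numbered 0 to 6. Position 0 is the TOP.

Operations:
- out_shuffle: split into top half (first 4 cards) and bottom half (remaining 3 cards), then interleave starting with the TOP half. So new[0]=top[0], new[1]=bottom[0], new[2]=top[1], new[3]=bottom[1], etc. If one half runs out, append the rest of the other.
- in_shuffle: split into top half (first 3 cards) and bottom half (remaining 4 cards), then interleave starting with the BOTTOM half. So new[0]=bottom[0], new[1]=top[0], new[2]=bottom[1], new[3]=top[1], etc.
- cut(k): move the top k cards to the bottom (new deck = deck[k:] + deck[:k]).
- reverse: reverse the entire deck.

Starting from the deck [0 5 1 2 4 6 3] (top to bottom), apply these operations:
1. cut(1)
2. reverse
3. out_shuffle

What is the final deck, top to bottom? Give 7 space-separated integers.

After op 1 (cut(1)): [5 1 2 4 6 3 0]
After op 2 (reverse): [0 3 6 4 2 1 5]
After op 3 (out_shuffle): [0 2 3 1 6 5 4]

Answer: 0 2 3 1 6 5 4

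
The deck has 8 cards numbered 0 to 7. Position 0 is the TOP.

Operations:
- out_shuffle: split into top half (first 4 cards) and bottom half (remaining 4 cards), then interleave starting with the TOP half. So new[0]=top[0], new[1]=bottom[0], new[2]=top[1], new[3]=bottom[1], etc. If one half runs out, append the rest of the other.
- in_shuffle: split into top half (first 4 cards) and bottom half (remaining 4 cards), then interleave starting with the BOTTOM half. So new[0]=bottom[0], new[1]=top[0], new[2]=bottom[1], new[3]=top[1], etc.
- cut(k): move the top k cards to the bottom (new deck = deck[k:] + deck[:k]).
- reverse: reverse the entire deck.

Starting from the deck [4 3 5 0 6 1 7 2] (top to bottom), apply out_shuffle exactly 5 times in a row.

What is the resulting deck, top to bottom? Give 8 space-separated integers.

After op 1 (out_shuffle): [4 6 3 1 5 7 0 2]
After op 2 (out_shuffle): [4 5 6 7 3 0 1 2]
After op 3 (out_shuffle): [4 3 5 0 6 1 7 2]
After op 4 (out_shuffle): [4 6 3 1 5 7 0 2]
After op 5 (out_shuffle): [4 5 6 7 3 0 1 2]

Answer: 4 5 6 7 3 0 1 2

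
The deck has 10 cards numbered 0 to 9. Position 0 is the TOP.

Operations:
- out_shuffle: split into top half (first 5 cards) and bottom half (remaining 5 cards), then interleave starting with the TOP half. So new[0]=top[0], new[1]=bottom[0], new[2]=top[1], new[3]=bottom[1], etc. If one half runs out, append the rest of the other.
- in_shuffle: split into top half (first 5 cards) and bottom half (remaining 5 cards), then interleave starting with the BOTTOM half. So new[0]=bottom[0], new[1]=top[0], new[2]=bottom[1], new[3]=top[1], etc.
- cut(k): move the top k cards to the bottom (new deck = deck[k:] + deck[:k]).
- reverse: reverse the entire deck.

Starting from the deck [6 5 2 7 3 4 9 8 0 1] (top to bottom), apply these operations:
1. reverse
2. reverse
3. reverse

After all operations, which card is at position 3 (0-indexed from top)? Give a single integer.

After op 1 (reverse): [1 0 8 9 4 3 7 2 5 6]
After op 2 (reverse): [6 5 2 7 3 4 9 8 0 1]
After op 3 (reverse): [1 0 8 9 4 3 7 2 5 6]
Position 3: card 9.

Answer: 9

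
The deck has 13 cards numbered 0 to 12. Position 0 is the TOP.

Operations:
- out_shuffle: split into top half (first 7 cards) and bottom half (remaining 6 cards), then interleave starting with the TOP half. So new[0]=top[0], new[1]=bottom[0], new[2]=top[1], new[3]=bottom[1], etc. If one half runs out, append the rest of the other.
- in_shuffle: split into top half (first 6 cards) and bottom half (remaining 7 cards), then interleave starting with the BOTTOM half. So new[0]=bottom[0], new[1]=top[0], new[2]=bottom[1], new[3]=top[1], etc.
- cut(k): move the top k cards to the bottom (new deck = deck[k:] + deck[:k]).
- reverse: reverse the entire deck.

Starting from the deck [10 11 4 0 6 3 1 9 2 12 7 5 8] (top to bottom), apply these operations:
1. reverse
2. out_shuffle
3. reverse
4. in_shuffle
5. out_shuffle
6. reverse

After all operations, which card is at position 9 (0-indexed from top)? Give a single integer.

Answer: 5

Derivation:
After op 1 (reverse): [8 5 7 12 2 9 1 3 6 0 4 11 10]
After op 2 (out_shuffle): [8 3 5 6 7 0 12 4 2 11 9 10 1]
After op 3 (reverse): [1 10 9 11 2 4 12 0 7 6 5 3 8]
After op 4 (in_shuffle): [12 1 0 10 7 9 6 11 5 2 3 4 8]
After op 5 (out_shuffle): [12 11 1 5 0 2 10 3 7 4 9 8 6]
After op 6 (reverse): [6 8 9 4 7 3 10 2 0 5 1 11 12]
Position 9: card 5.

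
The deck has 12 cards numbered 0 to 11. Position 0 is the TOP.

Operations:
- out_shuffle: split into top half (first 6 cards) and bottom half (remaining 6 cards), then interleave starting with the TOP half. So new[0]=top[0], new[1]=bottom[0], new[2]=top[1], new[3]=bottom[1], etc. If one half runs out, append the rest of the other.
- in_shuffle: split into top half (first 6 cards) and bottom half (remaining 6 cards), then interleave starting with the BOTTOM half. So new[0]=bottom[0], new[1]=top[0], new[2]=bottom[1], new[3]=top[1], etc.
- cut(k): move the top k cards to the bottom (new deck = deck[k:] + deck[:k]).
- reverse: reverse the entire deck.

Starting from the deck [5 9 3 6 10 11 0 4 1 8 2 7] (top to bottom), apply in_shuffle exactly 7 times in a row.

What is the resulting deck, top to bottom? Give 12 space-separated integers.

Answer: 11 7 10 2 6 8 3 1 9 4 5 0

Derivation:
After op 1 (in_shuffle): [0 5 4 9 1 3 8 6 2 10 7 11]
After op 2 (in_shuffle): [8 0 6 5 2 4 10 9 7 1 11 3]
After op 3 (in_shuffle): [10 8 9 0 7 6 1 5 11 2 3 4]
After op 4 (in_shuffle): [1 10 5 8 11 9 2 0 3 7 4 6]
After op 5 (in_shuffle): [2 1 0 10 3 5 7 8 4 11 6 9]
After op 6 (in_shuffle): [7 2 8 1 4 0 11 10 6 3 9 5]
After op 7 (in_shuffle): [11 7 10 2 6 8 3 1 9 4 5 0]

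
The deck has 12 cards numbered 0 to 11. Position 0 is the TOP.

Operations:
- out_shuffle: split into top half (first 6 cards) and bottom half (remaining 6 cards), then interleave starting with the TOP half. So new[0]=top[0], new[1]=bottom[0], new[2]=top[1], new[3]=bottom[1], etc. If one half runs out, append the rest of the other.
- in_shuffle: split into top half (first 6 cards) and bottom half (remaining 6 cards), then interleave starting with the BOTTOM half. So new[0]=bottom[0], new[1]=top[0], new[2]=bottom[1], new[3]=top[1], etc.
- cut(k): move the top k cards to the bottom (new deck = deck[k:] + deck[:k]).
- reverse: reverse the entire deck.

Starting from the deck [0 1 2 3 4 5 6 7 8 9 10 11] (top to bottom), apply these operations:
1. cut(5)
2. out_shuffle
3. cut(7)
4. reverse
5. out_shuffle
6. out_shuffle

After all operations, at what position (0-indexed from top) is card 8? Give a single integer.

Answer: 0

Derivation:
After op 1 (cut(5)): [5 6 7 8 9 10 11 0 1 2 3 4]
After op 2 (out_shuffle): [5 11 6 0 7 1 8 2 9 3 10 4]
After op 3 (cut(7)): [2 9 3 10 4 5 11 6 0 7 1 8]
After op 4 (reverse): [8 1 7 0 6 11 5 4 10 3 9 2]
After op 5 (out_shuffle): [8 5 1 4 7 10 0 3 6 9 11 2]
After op 6 (out_shuffle): [8 0 5 3 1 6 4 9 7 11 10 2]
Card 8 is at position 0.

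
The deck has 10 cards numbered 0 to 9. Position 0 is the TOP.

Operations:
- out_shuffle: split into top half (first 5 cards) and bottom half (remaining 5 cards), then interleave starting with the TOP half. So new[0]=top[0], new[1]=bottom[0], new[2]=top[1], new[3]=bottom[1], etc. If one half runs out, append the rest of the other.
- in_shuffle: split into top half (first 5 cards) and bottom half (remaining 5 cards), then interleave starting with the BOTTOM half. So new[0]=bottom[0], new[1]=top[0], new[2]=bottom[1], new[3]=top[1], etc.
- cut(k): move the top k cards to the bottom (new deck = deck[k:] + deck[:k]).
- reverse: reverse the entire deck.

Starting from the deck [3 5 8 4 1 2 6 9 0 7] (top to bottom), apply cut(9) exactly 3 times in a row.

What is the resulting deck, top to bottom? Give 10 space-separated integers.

After op 1 (cut(9)): [7 3 5 8 4 1 2 6 9 0]
After op 2 (cut(9)): [0 7 3 5 8 4 1 2 6 9]
After op 3 (cut(9)): [9 0 7 3 5 8 4 1 2 6]

Answer: 9 0 7 3 5 8 4 1 2 6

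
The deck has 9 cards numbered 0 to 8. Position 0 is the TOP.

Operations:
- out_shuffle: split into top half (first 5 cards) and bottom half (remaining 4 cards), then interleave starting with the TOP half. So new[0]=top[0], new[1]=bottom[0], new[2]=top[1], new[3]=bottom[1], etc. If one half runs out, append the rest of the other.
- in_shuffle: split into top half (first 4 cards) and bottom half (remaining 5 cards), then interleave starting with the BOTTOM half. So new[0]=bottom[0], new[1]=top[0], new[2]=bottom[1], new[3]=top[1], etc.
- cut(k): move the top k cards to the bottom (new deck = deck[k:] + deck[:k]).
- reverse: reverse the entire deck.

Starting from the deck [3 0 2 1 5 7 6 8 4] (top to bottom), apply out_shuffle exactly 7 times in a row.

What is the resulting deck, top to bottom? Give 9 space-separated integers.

Answer: 3 7 0 6 2 8 1 4 5

Derivation:
After op 1 (out_shuffle): [3 7 0 6 2 8 1 4 5]
After op 2 (out_shuffle): [3 8 7 1 0 4 6 5 2]
After op 3 (out_shuffle): [3 4 8 6 7 5 1 2 0]
After op 4 (out_shuffle): [3 5 4 1 8 2 6 0 7]
After op 5 (out_shuffle): [3 2 5 6 4 0 1 7 8]
After op 6 (out_shuffle): [3 0 2 1 5 7 6 8 4]
After op 7 (out_shuffle): [3 7 0 6 2 8 1 4 5]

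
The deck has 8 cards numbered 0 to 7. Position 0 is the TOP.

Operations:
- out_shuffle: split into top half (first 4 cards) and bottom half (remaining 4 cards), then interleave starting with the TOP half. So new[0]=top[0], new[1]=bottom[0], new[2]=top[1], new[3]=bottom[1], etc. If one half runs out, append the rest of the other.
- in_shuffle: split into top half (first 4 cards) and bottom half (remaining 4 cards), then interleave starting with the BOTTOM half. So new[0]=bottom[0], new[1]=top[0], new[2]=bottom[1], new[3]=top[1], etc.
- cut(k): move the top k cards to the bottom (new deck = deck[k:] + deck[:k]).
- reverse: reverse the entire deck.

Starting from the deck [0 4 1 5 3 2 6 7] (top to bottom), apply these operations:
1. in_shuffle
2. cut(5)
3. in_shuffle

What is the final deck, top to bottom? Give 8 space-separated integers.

Answer: 0 1 2 7 4 5 6 3

Derivation:
After op 1 (in_shuffle): [3 0 2 4 6 1 7 5]
After op 2 (cut(5)): [1 7 5 3 0 2 4 6]
After op 3 (in_shuffle): [0 1 2 7 4 5 6 3]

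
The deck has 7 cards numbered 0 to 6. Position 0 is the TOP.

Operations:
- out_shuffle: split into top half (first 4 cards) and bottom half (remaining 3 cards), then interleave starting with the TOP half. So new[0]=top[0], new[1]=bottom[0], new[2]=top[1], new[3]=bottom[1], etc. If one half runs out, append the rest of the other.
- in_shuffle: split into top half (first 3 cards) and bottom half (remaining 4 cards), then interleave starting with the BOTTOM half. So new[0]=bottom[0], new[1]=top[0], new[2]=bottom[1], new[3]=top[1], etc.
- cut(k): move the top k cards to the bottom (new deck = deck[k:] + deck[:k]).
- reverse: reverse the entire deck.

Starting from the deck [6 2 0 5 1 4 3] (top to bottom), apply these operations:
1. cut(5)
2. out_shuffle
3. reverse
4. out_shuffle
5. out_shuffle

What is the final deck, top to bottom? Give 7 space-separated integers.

After op 1 (cut(5)): [4 3 6 2 0 5 1]
After op 2 (out_shuffle): [4 0 3 5 6 1 2]
After op 3 (reverse): [2 1 6 5 3 0 4]
After op 4 (out_shuffle): [2 3 1 0 6 4 5]
After op 5 (out_shuffle): [2 6 3 4 1 5 0]

Answer: 2 6 3 4 1 5 0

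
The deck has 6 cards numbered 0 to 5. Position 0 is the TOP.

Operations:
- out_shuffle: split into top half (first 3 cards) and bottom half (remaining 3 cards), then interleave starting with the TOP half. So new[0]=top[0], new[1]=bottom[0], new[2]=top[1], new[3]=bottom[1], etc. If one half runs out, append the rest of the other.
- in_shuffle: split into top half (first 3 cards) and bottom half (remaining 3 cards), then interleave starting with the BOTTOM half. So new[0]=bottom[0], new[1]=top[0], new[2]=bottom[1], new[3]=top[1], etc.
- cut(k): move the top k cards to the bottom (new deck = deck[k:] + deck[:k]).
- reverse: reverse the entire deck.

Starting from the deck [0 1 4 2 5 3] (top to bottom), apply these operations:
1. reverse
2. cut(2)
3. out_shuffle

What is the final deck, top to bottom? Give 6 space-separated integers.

Answer: 2 0 4 3 1 5

Derivation:
After op 1 (reverse): [3 5 2 4 1 0]
After op 2 (cut(2)): [2 4 1 0 3 5]
After op 3 (out_shuffle): [2 0 4 3 1 5]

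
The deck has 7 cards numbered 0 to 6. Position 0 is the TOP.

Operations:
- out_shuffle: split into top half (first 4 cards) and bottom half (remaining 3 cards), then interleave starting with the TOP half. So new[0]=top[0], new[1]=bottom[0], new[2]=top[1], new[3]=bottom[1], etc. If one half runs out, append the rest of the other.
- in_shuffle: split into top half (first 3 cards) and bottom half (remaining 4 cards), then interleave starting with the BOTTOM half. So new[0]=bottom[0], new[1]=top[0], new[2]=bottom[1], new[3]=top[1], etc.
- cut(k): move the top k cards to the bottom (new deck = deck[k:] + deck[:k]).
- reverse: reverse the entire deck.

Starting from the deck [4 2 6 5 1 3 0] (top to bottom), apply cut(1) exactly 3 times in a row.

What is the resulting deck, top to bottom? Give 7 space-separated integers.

After op 1 (cut(1)): [2 6 5 1 3 0 4]
After op 2 (cut(1)): [6 5 1 3 0 4 2]
After op 3 (cut(1)): [5 1 3 0 4 2 6]

Answer: 5 1 3 0 4 2 6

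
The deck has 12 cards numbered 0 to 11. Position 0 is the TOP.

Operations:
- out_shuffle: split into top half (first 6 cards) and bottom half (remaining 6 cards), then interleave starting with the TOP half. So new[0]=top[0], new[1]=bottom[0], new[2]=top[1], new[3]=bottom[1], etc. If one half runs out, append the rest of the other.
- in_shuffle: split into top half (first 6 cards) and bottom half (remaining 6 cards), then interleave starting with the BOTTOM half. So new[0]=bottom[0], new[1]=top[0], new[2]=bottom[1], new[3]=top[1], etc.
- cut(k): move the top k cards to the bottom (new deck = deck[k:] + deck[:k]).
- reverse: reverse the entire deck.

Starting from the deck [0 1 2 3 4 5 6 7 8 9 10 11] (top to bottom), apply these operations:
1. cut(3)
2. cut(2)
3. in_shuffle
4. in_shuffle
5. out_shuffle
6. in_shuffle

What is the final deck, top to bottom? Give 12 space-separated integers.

Answer: 5 2 1 9 3 11 10 6 0 8 7 4

Derivation:
After op 1 (cut(3)): [3 4 5 6 7 8 9 10 11 0 1 2]
After op 2 (cut(2)): [5 6 7 8 9 10 11 0 1 2 3 4]
After op 3 (in_shuffle): [11 5 0 6 1 7 2 8 3 9 4 10]
After op 4 (in_shuffle): [2 11 8 5 3 0 9 6 4 1 10 7]
After op 5 (out_shuffle): [2 9 11 6 8 4 5 1 3 10 0 7]
After op 6 (in_shuffle): [5 2 1 9 3 11 10 6 0 8 7 4]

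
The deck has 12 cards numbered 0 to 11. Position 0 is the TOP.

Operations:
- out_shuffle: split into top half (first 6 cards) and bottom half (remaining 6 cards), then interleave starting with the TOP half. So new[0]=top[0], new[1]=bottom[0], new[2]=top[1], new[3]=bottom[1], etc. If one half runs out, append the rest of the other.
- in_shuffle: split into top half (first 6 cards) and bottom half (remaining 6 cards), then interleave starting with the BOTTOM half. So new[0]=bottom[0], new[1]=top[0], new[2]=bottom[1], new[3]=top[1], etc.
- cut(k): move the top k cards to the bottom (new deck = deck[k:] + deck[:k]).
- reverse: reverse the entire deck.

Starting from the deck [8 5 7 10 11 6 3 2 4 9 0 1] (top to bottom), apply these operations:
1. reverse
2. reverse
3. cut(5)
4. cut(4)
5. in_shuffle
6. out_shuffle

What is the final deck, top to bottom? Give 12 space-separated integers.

After op 1 (reverse): [1 0 9 4 2 3 6 11 10 7 5 8]
After op 2 (reverse): [8 5 7 10 11 6 3 2 4 9 0 1]
After op 3 (cut(5)): [6 3 2 4 9 0 1 8 5 7 10 11]
After op 4 (cut(4)): [9 0 1 8 5 7 10 11 6 3 2 4]
After op 5 (in_shuffle): [10 9 11 0 6 1 3 8 2 5 4 7]
After op 6 (out_shuffle): [10 3 9 8 11 2 0 5 6 4 1 7]

Answer: 10 3 9 8 11 2 0 5 6 4 1 7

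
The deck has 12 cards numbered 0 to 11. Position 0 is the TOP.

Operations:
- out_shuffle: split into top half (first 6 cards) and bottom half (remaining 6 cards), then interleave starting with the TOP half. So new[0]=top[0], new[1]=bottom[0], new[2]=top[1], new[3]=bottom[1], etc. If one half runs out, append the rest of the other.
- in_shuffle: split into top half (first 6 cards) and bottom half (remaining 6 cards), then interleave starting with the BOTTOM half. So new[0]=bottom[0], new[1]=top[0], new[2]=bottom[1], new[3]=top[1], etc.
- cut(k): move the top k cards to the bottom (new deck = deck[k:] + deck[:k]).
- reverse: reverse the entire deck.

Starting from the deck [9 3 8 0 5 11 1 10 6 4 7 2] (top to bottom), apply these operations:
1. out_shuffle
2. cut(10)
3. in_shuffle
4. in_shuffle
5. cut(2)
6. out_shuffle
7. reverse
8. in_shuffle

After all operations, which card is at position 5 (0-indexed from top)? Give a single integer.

After op 1 (out_shuffle): [9 1 3 10 8 6 0 4 5 7 11 2]
After op 2 (cut(10)): [11 2 9 1 3 10 8 6 0 4 5 7]
After op 3 (in_shuffle): [8 11 6 2 0 9 4 1 5 3 7 10]
After op 4 (in_shuffle): [4 8 1 11 5 6 3 2 7 0 10 9]
After op 5 (cut(2)): [1 11 5 6 3 2 7 0 10 9 4 8]
After op 6 (out_shuffle): [1 7 11 0 5 10 6 9 3 4 2 8]
After op 7 (reverse): [8 2 4 3 9 6 10 5 0 11 7 1]
After op 8 (in_shuffle): [10 8 5 2 0 4 11 3 7 9 1 6]
Position 5: card 4.

Answer: 4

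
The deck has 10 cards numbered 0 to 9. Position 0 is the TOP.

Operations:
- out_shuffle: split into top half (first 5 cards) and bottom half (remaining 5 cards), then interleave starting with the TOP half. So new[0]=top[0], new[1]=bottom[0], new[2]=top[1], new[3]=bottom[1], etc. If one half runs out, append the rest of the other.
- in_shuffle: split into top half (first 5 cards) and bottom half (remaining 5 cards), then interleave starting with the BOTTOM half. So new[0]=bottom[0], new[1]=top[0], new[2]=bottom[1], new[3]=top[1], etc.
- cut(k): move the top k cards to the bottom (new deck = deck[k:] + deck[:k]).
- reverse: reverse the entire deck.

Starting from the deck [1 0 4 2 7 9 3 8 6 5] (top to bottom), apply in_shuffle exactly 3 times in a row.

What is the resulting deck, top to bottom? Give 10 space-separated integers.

After op 1 (in_shuffle): [9 1 3 0 8 4 6 2 5 7]
After op 2 (in_shuffle): [4 9 6 1 2 3 5 0 7 8]
After op 3 (in_shuffle): [3 4 5 9 0 6 7 1 8 2]

Answer: 3 4 5 9 0 6 7 1 8 2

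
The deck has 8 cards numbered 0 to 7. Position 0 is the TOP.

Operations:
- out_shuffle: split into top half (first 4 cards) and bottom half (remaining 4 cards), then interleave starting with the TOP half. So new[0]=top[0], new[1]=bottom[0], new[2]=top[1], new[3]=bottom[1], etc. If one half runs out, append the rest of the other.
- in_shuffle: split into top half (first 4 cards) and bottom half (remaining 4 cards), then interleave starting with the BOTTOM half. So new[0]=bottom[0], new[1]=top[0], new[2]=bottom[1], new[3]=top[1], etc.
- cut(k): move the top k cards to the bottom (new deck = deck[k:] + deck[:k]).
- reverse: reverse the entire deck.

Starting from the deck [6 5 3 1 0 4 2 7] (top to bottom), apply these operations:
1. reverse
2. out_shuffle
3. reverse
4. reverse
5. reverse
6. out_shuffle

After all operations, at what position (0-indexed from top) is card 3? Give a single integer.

Answer: 1

Derivation:
After op 1 (reverse): [7 2 4 0 1 3 5 6]
After op 2 (out_shuffle): [7 1 2 3 4 5 0 6]
After op 3 (reverse): [6 0 5 4 3 2 1 7]
After op 4 (reverse): [7 1 2 3 4 5 0 6]
After op 5 (reverse): [6 0 5 4 3 2 1 7]
After op 6 (out_shuffle): [6 3 0 2 5 1 4 7]
Card 3 is at position 1.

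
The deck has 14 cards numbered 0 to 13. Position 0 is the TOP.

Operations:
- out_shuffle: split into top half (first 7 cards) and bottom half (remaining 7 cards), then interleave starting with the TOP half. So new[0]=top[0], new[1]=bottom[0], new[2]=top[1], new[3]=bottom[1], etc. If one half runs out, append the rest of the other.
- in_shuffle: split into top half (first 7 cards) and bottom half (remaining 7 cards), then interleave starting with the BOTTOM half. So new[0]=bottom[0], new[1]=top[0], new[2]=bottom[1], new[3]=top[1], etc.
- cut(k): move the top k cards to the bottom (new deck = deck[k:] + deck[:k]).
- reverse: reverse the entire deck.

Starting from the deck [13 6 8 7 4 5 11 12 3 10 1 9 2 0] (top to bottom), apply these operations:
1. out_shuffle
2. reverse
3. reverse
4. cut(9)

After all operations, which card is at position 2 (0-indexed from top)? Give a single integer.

Answer: 2

Derivation:
After op 1 (out_shuffle): [13 12 6 3 8 10 7 1 4 9 5 2 11 0]
After op 2 (reverse): [0 11 2 5 9 4 1 7 10 8 3 6 12 13]
After op 3 (reverse): [13 12 6 3 8 10 7 1 4 9 5 2 11 0]
After op 4 (cut(9)): [9 5 2 11 0 13 12 6 3 8 10 7 1 4]
Position 2: card 2.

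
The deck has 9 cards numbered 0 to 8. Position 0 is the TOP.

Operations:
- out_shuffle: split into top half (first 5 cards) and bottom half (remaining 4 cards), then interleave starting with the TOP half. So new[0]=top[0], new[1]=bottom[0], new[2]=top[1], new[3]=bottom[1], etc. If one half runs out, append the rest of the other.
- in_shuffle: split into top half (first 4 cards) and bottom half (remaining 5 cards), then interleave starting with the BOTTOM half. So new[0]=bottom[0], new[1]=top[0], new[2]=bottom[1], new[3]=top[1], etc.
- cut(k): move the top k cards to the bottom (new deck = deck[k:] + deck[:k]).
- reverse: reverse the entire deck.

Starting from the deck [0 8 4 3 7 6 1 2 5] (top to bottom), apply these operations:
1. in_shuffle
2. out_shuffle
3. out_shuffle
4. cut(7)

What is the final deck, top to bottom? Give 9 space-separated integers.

Answer: 1 6 7 3 4 8 0 5 2

Derivation:
After op 1 (in_shuffle): [7 0 6 8 1 4 2 3 5]
After op 2 (out_shuffle): [7 4 0 2 6 3 8 5 1]
After op 3 (out_shuffle): [7 3 4 8 0 5 2 1 6]
After op 4 (cut(7)): [1 6 7 3 4 8 0 5 2]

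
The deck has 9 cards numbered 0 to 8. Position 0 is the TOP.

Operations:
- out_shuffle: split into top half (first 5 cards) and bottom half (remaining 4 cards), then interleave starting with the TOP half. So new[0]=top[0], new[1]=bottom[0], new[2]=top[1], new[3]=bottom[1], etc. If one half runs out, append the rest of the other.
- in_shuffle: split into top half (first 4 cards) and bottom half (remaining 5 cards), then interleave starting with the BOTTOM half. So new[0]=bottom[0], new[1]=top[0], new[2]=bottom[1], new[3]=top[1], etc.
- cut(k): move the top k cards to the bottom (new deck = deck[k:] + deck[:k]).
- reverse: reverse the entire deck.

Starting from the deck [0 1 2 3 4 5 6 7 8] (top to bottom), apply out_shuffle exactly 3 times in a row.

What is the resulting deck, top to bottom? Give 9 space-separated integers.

After op 1 (out_shuffle): [0 5 1 6 2 7 3 8 4]
After op 2 (out_shuffle): [0 7 5 3 1 8 6 4 2]
After op 3 (out_shuffle): [0 8 7 6 5 4 3 2 1]

Answer: 0 8 7 6 5 4 3 2 1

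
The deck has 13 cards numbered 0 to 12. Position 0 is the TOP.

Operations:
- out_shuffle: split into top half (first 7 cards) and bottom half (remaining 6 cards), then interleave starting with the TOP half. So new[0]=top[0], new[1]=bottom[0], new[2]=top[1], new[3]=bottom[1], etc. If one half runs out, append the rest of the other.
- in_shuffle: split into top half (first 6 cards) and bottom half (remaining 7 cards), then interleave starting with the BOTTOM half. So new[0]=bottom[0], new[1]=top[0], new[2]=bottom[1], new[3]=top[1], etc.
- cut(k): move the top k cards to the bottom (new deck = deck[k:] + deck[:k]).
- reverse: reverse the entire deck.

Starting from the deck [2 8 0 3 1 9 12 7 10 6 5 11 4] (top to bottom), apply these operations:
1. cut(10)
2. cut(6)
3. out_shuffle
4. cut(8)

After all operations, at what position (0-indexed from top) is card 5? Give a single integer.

After op 1 (cut(10)): [5 11 4 2 8 0 3 1 9 12 7 10 6]
After op 2 (cut(6)): [3 1 9 12 7 10 6 5 11 4 2 8 0]
After op 3 (out_shuffle): [3 5 1 11 9 4 12 2 7 8 10 0 6]
After op 4 (cut(8)): [7 8 10 0 6 3 5 1 11 9 4 12 2]
Card 5 is at position 6.

Answer: 6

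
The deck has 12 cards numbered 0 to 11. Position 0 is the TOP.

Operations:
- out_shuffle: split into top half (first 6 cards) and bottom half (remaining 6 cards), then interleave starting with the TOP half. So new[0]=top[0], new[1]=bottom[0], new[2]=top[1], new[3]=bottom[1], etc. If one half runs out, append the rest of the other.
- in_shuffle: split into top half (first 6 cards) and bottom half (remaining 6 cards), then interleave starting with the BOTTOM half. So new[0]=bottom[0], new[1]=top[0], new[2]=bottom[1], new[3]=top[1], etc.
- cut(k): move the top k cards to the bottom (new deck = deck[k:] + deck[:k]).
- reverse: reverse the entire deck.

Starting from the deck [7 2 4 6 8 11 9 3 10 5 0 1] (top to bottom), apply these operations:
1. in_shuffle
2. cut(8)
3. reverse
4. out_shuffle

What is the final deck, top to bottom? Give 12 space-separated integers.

Answer: 6 7 5 9 4 11 10 1 2 8 3 0

Derivation:
After op 1 (in_shuffle): [9 7 3 2 10 4 5 6 0 8 1 11]
After op 2 (cut(8)): [0 8 1 11 9 7 3 2 10 4 5 6]
After op 3 (reverse): [6 5 4 10 2 3 7 9 11 1 8 0]
After op 4 (out_shuffle): [6 7 5 9 4 11 10 1 2 8 3 0]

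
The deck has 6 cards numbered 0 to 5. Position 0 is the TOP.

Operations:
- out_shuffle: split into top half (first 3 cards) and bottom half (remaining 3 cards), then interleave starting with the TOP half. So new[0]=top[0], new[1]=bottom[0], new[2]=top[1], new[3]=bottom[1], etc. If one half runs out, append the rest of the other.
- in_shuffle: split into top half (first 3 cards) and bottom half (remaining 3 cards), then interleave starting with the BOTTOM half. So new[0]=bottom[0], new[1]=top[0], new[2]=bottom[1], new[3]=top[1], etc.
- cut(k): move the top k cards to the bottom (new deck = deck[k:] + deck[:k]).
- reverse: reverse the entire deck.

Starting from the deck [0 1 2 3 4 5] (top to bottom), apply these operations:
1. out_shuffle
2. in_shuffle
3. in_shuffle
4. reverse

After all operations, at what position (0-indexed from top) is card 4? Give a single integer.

After op 1 (out_shuffle): [0 3 1 4 2 5]
After op 2 (in_shuffle): [4 0 2 3 5 1]
After op 3 (in_shuffle): [3 4 5 0 1 2]
After op 4 (reverse): [2 1 0 5 4 3]
Card 4 is at position 4.

Answer: 4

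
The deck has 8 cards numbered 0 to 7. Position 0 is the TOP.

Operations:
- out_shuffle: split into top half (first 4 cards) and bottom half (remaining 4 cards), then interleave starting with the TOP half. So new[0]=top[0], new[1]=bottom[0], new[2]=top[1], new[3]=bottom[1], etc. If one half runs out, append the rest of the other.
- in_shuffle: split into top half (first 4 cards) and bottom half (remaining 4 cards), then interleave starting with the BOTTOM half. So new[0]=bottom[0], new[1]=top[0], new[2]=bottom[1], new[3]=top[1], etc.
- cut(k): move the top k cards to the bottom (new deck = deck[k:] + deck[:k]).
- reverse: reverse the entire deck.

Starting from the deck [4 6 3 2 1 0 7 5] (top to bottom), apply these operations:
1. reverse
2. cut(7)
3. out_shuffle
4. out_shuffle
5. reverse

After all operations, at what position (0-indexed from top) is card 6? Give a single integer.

After op 1 (reverse): [5 7 0 1 2 3 6 4]
After op 2 (cut(7)): [4 5 7 0 1 2 3 6]
After op 3 (out_shuffle): [4 1 5 2 7 3 0 6]
After op 4 (out_shuffle): [4 7 1 3 5 0 2 6]
After op 5 (reverse): [6 2 0 5 3 1 7 4]
Card 6 is at position 0.

Answer: 0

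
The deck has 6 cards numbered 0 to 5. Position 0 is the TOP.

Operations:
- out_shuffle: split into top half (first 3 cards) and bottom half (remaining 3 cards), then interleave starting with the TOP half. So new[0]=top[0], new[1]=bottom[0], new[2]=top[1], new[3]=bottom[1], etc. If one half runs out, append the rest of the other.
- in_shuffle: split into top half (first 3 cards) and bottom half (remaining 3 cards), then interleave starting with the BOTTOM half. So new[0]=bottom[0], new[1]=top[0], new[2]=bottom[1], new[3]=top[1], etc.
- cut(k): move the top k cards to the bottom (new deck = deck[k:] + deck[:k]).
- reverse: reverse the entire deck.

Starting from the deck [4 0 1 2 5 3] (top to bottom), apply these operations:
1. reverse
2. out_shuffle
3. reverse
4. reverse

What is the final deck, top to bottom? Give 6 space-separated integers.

After op 1 (reverse): [3 5 2 1 0 4]
After op 2 (out_shuffle): [3 1 5 0 2 4]
After op 3 (reverse): [4 2 0 5 1 3]
After op 4 (reverse): [3 1 5 0 2 4]

Answer: 3 1 5 0 2 4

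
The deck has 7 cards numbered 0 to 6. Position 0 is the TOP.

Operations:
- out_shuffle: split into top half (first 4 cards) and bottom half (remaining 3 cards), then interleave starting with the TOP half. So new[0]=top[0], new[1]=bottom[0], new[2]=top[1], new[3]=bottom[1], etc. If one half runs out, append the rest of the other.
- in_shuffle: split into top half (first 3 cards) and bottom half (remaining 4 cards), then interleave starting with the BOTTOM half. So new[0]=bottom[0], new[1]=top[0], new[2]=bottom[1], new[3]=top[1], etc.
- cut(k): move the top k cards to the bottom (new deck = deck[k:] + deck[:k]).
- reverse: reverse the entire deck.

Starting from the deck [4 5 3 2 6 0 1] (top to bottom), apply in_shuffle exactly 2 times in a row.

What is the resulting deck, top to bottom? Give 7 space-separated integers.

Answer: 5 2 0 4 3 6 1

Derivation:
After op 1 (in_shuffle): [2 4 6 5 0 3 1]
After op 2 (in_shuffle): [5 2 0 4 3 6 1]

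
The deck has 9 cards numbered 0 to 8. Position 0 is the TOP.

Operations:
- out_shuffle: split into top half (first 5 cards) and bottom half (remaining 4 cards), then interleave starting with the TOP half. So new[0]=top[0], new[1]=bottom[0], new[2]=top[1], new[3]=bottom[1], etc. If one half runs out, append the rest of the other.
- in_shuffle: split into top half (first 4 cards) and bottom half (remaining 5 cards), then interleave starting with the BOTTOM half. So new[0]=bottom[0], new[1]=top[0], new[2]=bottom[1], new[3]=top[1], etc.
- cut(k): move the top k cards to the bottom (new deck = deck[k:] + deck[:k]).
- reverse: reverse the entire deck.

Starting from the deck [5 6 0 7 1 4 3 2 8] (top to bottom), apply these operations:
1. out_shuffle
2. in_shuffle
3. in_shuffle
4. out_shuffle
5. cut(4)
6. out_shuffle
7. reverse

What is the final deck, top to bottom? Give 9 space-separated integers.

After op 1 (out_shuffle): [5 4 6 3 0 2 7 8 1]
After op 2 (in_shuffle): [0 5 2 4 7 6 8 3 1]
After op 3 (in_shuffle): [7 0 6 5 8 2 3 4 1]
After op 4 (out_shuffle): [7 2 0 3 6 4 5 1 8]
After op 5 (cut(4)): [6 4 5 1 8 7 2 0 3]
After op 6 (out_shuffle): [6 7 4 2 5 0 1 3 8]
After op 7 (reverse): [8 3 1 0 5 2 4 7 6]

Answer: 8 3 1 0 5 2 4 7 6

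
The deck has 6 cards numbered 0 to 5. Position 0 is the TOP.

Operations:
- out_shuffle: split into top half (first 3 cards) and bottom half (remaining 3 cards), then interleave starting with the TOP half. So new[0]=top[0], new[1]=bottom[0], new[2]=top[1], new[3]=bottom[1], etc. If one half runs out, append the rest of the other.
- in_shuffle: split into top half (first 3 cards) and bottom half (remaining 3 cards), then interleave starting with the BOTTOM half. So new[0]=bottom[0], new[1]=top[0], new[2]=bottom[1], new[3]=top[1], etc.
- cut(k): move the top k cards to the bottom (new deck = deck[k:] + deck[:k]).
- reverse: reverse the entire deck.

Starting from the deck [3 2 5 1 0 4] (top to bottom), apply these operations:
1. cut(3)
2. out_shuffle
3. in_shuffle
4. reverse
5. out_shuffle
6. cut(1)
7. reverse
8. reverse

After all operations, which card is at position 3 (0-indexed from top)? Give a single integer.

After op 1 (cut(3)): [1 0 4 3 2 5]
After op 2 (out_shuffle): [1 3 0 2 4 5]
After op 3 (in_shuffle): [2 1 4 3 5 0]
After op 4 (reverse): [0 5 3 4 1 2]
After op 5 (out_shuffle): [0 4 5 1 3 2]
After op 6 (cut(1)): [4 5 1 3 2 0]
After op 7 (reverse): [0 2 3 1 5 4]
After op 8 (reverse): [4 5 1 3 2 0]
Position 3: card 3.

Answer: 3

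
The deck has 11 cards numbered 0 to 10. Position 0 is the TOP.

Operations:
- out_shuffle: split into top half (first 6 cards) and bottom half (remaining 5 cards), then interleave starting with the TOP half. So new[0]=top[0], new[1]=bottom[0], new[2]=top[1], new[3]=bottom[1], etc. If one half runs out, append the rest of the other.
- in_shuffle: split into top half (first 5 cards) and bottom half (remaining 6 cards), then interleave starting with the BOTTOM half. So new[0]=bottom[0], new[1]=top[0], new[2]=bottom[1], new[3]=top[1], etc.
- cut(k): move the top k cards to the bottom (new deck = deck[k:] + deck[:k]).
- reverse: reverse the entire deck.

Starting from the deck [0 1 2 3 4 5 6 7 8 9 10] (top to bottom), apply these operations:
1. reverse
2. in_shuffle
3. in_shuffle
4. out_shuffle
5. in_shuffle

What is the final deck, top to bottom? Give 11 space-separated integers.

Answer: 6 8 10 1 3 5 7 9 0 2 4

Derivation:
After op 1 (reverse): [10 9 8 7 6 5 4 3 2 1 0]
After op 2 (in_shuffle): [5 10 4 9 3 8 2 7 1 6 0]
After op 3 (in_shuffle): [8 5 2 10 7 4 1 9 6 3 0]
After op 4 (out_shuffle): [8 1 5 9 2 6 10 3 7 0 4]
After op 5 (in_shuffle): [6 8 10 1 3 5 7 9 0 2 4]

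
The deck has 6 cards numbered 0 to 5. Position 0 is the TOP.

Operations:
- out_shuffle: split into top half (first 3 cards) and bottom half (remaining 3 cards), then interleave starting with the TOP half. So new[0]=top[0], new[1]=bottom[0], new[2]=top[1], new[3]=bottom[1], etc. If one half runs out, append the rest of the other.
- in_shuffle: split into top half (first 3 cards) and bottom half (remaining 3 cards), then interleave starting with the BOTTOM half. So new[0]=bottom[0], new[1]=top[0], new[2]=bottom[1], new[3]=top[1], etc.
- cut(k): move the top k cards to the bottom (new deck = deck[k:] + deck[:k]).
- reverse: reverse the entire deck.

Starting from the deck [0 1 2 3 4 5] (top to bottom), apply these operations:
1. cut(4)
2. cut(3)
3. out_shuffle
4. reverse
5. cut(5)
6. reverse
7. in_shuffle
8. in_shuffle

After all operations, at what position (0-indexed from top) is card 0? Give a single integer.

Answer: 5

Derivation:
After op 1 (cut(4)): [4 5 0 1 2 3]
After op 2 (cut(3)): [1 2 3 4 5 0]
After op 3 (out_shuffle): [1 4 2 5 3 0]
After op 4 (reverse): [0 3 5 2 4 1]
After op 5 (cut(5)): [1 0 3 5 2 4]
After op 6 (reverse): [4 2 5 3 0 1]
After op 7 (in_shuffle): [3 4 0 2 1 5]
After op 8 (in_shuffle): [2 3 1 4 5 0]
Card 0 is at position 5.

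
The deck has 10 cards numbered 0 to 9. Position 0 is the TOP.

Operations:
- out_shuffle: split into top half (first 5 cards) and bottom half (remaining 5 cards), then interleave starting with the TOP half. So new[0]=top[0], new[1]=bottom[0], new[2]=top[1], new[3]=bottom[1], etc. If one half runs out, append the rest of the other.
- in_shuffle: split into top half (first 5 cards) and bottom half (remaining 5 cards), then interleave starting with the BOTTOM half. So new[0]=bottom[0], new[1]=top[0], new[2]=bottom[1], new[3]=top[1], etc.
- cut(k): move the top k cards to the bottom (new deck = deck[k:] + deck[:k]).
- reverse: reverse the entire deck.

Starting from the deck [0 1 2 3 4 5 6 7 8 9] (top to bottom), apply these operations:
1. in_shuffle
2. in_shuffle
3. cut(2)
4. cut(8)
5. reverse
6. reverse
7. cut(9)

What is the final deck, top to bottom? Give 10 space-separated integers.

After op 1 (in_shuffle): [5 0 6 1 7 2 8 3 9 4]
After op 2 (in_shuffle): [2 5 8 0 3 6 9 1 4 7]
After op 3 (cut(2)): [8 0 3 6 9 1 4 7 2 5]
After op 4 (cut(8)): [2 5 8 0 3 6 9 1 4 7]
After op 5 (reverse): [7 4 1 9 6 3 0 8 5 2]
After op 6 (reverse): [2 5 8 0 3 6 9 1 4 7]
After op 7 (cut(9)): [7 2 5 8 0 3 6 9 1 4]

Answer: 7 2 5 8 0 3 6 9 1 4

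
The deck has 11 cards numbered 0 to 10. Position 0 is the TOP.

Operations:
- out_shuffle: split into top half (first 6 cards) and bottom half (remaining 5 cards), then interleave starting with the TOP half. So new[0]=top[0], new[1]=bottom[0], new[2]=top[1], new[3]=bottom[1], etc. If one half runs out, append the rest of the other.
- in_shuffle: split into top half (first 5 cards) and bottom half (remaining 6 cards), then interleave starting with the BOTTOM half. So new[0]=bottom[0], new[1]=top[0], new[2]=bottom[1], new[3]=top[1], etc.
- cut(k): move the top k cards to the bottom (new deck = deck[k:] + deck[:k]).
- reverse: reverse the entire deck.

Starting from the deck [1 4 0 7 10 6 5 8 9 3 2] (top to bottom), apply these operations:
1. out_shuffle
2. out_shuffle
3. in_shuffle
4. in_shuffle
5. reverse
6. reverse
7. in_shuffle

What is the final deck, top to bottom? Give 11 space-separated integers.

Answer: 8 5 6 10 7 0 4 1 2 3 9

Derivation:
After op 1 (out_shuffle): [1 5 4 8 0 9 7 3 10 2 6]
After op 2 (out_shuffle): [1 7 5 3 4 10 8 2 0 6 9]
After op 3 (in_shuffle): [10 1 8 7 2 5 0 3 6 4 9]
After op 4 (in_shuffle): [5 10 0 1 3 8 6 7 4 2 9]
After op 5 (reverse): [9 2 4 7 6 8 3 1 0 10 5]
After op 6 (reverse): [5 10 0 1 3 8 6 7 4 2 9]
After op 7 (in_shuffle): [8 5 6 10 7 0 4 1 2 3 9]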